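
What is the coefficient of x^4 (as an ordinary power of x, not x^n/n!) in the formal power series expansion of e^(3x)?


The exponential series is e^y = sum_{k>=0} y^k / k!. Substituting y = 3x gives
e^(3x) = sum_{k>=0} 3^k x^k / k!.
So the coefficient of x^n is a^n/n! with a = 3, n = 4:
3^4 / 4! = 81/24 = 27/8

27/8


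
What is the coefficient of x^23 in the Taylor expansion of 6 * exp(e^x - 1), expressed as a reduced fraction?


exp(e^x - 1) = sum_{k>=0} Bell_k x^k / k!, where Bell_k is the k-th Bell number.
So the coefficient of x^23 is 6 * Bell_23 / 23!.
Computing: Bell_23 = 44152005855084346 and 23! = 25852016738884976640000, giving
6 * 44152005855084346/25852016738884976640000 = 22076002927542173/2154334728240414720000.

22076002927542173/2154334728240414720000


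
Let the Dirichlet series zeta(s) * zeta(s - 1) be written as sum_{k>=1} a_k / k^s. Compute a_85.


Convolution gives a_k = sum_{d | k} d * 1 = sum_{d | k} d = sigma(k), the sum of positive divisors of k.
For k = 85, the divisors are 1, 5, 17, 85, so
sigma(85) = 1 + 5 + 17 + 85 = 108.

108


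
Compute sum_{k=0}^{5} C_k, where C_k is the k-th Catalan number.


C_0 through C_5: 1, 1, 2, 5, 14, 42
Sum = 1 + 1 + 2 + 5 + 14 + 42
= 65

65


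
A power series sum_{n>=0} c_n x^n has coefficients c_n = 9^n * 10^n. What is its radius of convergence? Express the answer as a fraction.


By the root test (Cauchy-Hadamard), the radius is R = 1 / limsup_n |c_n|^(1/n).
Here |c_n|^(1/n) = (9^n * 10^n)^(1/n) = 9 * 10 = 90 for all n.
So R = 1/90 = 1/90.

1/90


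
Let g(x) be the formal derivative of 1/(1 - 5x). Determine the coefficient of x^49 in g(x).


Differentiate termwise: d/dx sum_{k>=0} 5^k x^k = sum_{k>=1} k 5^k x^(k-1) = sum_{j>=0} (j+1) 5^(j+1) x^j.
Equivalently, d/dx [1/(1 - 5x)] = 5/(1 - 5x)^2.
For j = 49: 50 * 5^50 = 50 * 88817841970012523233890533447265625 = 4440892098500626161694526672363281250.

4440892098500626161694526672363281250


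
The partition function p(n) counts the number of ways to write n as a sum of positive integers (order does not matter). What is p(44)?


Using the generating function prod_{k>=1} 1/(1-x^k), we compute p(44).
By dynamic programming over parts 1 through 44:
p(44) = 75175

75175


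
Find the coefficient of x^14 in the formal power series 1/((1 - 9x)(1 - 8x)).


By partial fractions or Cauchy convolution:
The coefficient equals sum_{k=0}^{14} 9^k * 8^(14-k).
= 170706760005817

170706760005817


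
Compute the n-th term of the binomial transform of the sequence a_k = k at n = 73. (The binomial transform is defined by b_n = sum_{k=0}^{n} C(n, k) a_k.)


With a_k = k, b_n = sum_{k=0}^{n} C(n, k) k. Using k * C(n, k) = n * C(n-1, k-1) gives b_n = n * sum_{k>=1} C(n-1, k-1) = n * 2^(n-1).
For n = 73: 73 * 2^72 = 73 * 4722366482869645213696 = 344732753249484100599808.

344732753249484100599808


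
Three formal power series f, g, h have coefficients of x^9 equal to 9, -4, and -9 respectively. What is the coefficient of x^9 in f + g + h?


Series addition is componentwise:
9 + -4 + -9
= -4

-4


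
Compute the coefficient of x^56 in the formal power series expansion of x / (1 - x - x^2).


Let f(x) = sum_{k>=0} a_k x^k. Multiplying f(x) * (1 - x - x^2) = x and matching coefficients gives a_0 = 0, a_1 = 1, and a_k = a_{k-1} + a_{k-2} for k >= 2. These are the Fibonacci numbers F_k.
Iterating from F_0 = 0, F_1 = 1:
F_0=0, F_1=1, F_2=1, F_3=2, F_4=3, F_5=5, F_6=8, F_7=13, F_8=21, F_9=34, ...
F_56 = 225851433717.

225851433717


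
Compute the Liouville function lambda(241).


The Liouville function is lambda(k) = (-1)^Omega(k), where Omega(k) counts the prime factors of k with multiplicity.
Factoring: 241 = 241, so Omega(241) = 1.
lambda(241) = (-1)^1 = -1.

-1


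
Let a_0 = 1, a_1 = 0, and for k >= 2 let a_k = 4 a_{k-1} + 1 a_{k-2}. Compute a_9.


Iterating the recurrence forward:
a_0 = 1
a_1 = 0
a_2 = 4*0 + 1*1 = 1
a_3 = 4*1 + 1*0 = 4
a_4 = 4*4 + 1*1 = 17
a_5 = 4*17 + 1*4 = 72
a_6 = 4*72 + 1*17 = 305
a_7 = 4*305 + 1*72 = 1292
a_8 = 4*1292 + 1*305 = 5473
a_9 = 4*5473 + 1*1292 = 23184
So a_9 = 23184.

23184


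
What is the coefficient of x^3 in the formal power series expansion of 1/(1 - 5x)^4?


The general identity 1/(1 - c x)^r = sum_{k>=0} c^k C(k + r - 1, r - 1) x^k follows by substituting y = c x into 1/(1 - y)^r = sum_{k>=0} C(k + r - 1, r - 1) y^k.
For c = 5, r = 4, k = 3:
5^3 * C(6, 3) = 125 * 20 = 2500.

2500


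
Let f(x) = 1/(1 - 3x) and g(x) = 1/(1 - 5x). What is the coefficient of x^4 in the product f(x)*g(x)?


The coefficient of x^n in f*g is the Cauchy product: sum_{k=0}^{n} a^k * b^(n-k).
With a=3, b=5, n=4:
sum_{k=0}^{4} 3^k * 5^(4-k)
= 1441

1441


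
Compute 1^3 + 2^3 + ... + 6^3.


This power sum has a closed form given by Faulhaber's formula
sum_{k=1}^{m} k^p = (1 / (p + 1)) * sum_{j=0}^{p} C(p + 1, j) B_j m^(p + 1 - j),
but for small m direct computation is fastest:
1 + 8 + 27 + 64 + 125 + 216 = 441.

441


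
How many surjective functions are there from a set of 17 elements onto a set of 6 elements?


By inclusion-exclusion on which target elements are missed, the number of surjections from an n-set onto a k-set is
surj(n, k) = sum_{j=0}^{k} (-1)^j C(k, j) (k - j)^n.
Equivalently surj(n, k) = k! * S(n, k), where S(n, k) is the Stirling number of the second kind.
For n = 17, k = 6:
S(17, 6) = 17505749898, so
surj = 6! * 17505749898 = 720 * 17505749898 = 12604139926560.

12604139926560


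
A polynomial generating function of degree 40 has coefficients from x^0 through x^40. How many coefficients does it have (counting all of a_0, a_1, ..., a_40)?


A polynomial of degree 40 takes the form a_0 + a_1 x + ... + a_40 x^40.
The number of coefficients is 40 + 1 = 41.

41


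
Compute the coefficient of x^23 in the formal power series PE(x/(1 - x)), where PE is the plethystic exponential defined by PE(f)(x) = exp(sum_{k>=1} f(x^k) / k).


For f(x) = x/(1 - x) we have
sum_{k>=1} f(x^k) / k = sum_{k>=1} (1/k) * x^k / (1 - x^k) = sum_{k, m >= 1} x^(k m) / k,
which after exponentiating simplifies to
PE(x/(1 - x)) = prod_{k>=1} 1 / (1 - x^k).
This is the generating function for the partition function p(n), so the coefficient of x^23 is p(23).
Computing p(23) by dynamic programming over parts 1, 2, ..., 23: p(23) = 1255.

1255


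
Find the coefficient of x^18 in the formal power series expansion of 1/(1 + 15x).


Write 1/(1 + c x) = 1/(1 - (-c) x) and apply the geometric-series identity
1/(1 - y) = sum_{k>=0} y^k to get 1/(1 + c x) = sum_{k>=0} (-c)^k x^k.
So the coefficient of x^k is (-c)^k = (-1)^k * c^k.
Here c = 15 and k = 18:
(-15)^18 = 1 * 1477891880035400390625 = 1477891880035400390625

1477891880035400390625


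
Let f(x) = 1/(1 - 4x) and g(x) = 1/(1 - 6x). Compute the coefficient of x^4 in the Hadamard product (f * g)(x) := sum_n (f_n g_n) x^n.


f has coefficients f_k = 4^k and g has coefficients g_k = 6^k, so the Hadamard product has coefficient (f*g)_k = 4^k * 6^k = 24^k.
For k = 4: 24^4 = 331776.

331776


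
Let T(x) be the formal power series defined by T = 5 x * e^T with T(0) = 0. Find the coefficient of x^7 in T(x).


Apply the Lagrange inversion formula: if T = 5 x * phi(T) with phi(t) = e^t, then
[x^n] T = 5^n * (1/n) [t^(n-1)] phi(t)^n = 5^n * (1/n) [t^(n-1)] e^(n t) = 5^n * (1/n) * n^(n-1) / (n-1)! = 5^n * n^(n-1) / n!.
When c = 1 this is the Cayley count of rooted labeled trees on n vertices, divided by n!.
For n = 7: 5^7 * 7^6 / 7! = 78125 * 117649/5040 = 262609375/144.

262609375/144


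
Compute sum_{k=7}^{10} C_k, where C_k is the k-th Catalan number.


C_7 through C_10: 429, 1430, 4862, 16796
Sum = 429 + 1430 + 4862 + 16796
= 23517

23517


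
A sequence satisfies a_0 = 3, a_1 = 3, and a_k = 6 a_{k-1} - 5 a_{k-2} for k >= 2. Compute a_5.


The characteristic equation is t^2 - 6 t + 5 = 0, with roots r_1 = 5 and r_2 = 1 (so c_1 = r_1 + r_2, c_2 = -r_1 r_2 as required).
One can use the closed form a_n = A r_1^n + B r_2^n, but direct iteration is more reliable:
a_0 = 3, a_1 = 3, a_2 = 3, a_3 = 3, a_4 = 3, a_5 = 3.
So a_5 = 3.

3


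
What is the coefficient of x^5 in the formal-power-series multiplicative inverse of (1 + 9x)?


The inverse is 1/(1 + 9x). Apply the geometric identity 1/(1 - y) = sum_{k>=0} y^k with y = -9x:
1/(1 + 9x) = sum_{k>=0} (-9)^k x^k.
So the coefficient of x^5 is (-9)^5 = -59049.

-59049


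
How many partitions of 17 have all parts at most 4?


Using the generating function (1-x)^(-1)(1-x^2)^(-1)...(1-x^4)^(-1),
the coefficient of x^17 counts these restricted partitions.
Result = 72

72


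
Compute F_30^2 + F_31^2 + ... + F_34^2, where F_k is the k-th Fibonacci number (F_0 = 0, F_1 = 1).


There is a standard identity sum_{k=0}^{N} F_k^2 = F_N * F_{N+1} (proved inductively from the telescoping relation F_k^2 = F_k F_{k+1} - F_{k-1} F_k). Then
sum_{k=30}^{34} F_k^2 = F_34 F_35 - F_29 F_30.
Computing: F_34 = 5702887, F_35 = 9227465, F_29 = 514229, F_30 = 832040.
Sum = 5702887 * 9227465 - 514229 * 832040 = 52195331094295.

52195331094295


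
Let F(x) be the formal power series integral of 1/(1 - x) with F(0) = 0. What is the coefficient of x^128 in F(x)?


1/(1 - x) = sum_{k>=0} x^k. Integrating termwise and using F(0) = 0 gives
F(x) = sum_{k>=0} x^(k+1) / (k+1) = sum_{m>=1} x^m / m = -ln(1 - x).
So the coefficient of x^128 is 1/128 = 1/128.

1/128


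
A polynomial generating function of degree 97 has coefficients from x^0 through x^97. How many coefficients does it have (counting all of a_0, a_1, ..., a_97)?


A polynomial of degree 97 takes the form a_0 + a_1 x + ... + a_97 x^97.
The number of coefficients is 97 + 1 = 98.

98


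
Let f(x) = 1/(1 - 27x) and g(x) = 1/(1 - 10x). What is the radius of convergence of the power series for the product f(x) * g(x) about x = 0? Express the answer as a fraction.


The radius of 1/(1 - 27x) is 1/27 (nearest singularity at x = 1/27), and the radius of 1/(1 - 10x) is 1/10.
The product f(x)*g(x) = 1/((1 - 27x)(1 - 10x)) has singularities at both 1/27 and 1/10, so its radius of convergence is the distance to the nearest one:
min(1/27, 1/10) = 1/27.

1/27


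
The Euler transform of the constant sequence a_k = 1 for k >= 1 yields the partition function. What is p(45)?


The Euler transform converts the sequence a_k = 1 into the number of integer partitions.
Using the recurrence or dynamic programming:
p(45) = 89134

89134


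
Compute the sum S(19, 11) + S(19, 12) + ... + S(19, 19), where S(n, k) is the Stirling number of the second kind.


By definition, S(n, k) counts partitions of an n-set into exactly k nonempty blocks.
Computing row n = 19 for k = 11..19:
S(19, k): 129413217791, 23466951300, 2892439160, 243577530, 13916778, 527136, 12597, 171, 1
Sum = 156030642464.

156030642464


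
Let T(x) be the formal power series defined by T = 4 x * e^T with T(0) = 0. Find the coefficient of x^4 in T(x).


Apply the Lagrange inversion formula: if T = 4 x * phi(T) with phi(t) = e^t, then
[x^n] T = 4^n * (1/n) [t^(n-1)] phi(t)^n = 4^n * (1/n) [t^(n-1)] e^(n t) = 4^n * (1/n) * n^(n-1) / (n-1)! = 4^n * n^(n-1) / n!.
When c = 1 this is the Cayley count of rooted labeled trees on n vertices, divided by n!.
For n = 4: 4^4 * 4^3 / 4! = 256 * 64/24 = 2048/3.

2048/3


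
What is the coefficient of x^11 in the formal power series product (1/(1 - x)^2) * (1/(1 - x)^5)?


Combine the factors: (1/(1 - x)^2) * (1/(1 - x)^5) = 1/(1 - x)^7.
Then use 1/(1 - x)^r = sum_{k>=0} C(k + r - 1, r - 1) x^k with r = 7 and k = 11:
C(17, 6) = 12376.

12376


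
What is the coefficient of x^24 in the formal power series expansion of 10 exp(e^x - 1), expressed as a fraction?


exp(e^x - 1) is the exponential generating function for the Bell numbers Bell_k: exp(e^x - 1) = sum_{k>=0} Bell_k x^k / k!.
So the coefficient of x^24 in 10 exp(e^x - 1) is 10 Bell_24 / 24!.
Computing: Bell_24 = 445958869294805289 and 24! = 620448401733239439360000, giving
10 * 445958869294805289/620448401733239439360000 = 148652956431601763/20681613391107981312000.

148652956431601763/20681613391107981312000


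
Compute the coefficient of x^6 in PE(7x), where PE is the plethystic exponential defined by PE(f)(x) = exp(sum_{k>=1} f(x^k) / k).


With f(x) = 7x, the exponent is sum_{k>=1} 7 x^k / k = 7 * (-ln(1 - x)). Exponentiating:
PE(7x) = exp(-7 ln(1 - x)) = 1/(1 - x)^7.
By the negative binomial expansion, [x^n] 1/(1 - x)^7 = C(n + 6, 6).
For n = 6: C(12, 6) = 924.

924


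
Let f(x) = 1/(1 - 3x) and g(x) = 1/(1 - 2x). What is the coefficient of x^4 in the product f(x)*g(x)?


The coefficient of x^n in f*g is the Cauchy product: sum_{k=0}^{n} a^k * b^(n-k).
With a=3, b=2, n=4:
sum_{k=0}^{4} 3^k * 2^(4-k)
= 211

211


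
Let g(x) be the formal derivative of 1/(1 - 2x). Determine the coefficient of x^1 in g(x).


Differentiate termwise: d/dx sum_{k>=0} 2^k x^k = sum_{k>=1} k 2^k x^(k-1) = sum_{j>=0} (j+1) 2^(j+1) x^j.
Equivalently, d/dx [1/(1 - 2x)] = 2/(1 - 2x)^2.
For j = 1: 2 * 2^2 = 2 * 4 = 8.

8


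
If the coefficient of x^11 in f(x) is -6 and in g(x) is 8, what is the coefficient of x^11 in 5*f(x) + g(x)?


Scalar multiplication scales coefficients: 5 * -6 = -30.
Then add the g coefficient: -30 + 8
= -22

-22


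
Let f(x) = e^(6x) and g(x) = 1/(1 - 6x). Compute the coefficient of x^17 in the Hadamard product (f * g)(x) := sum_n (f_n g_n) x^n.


Expanding: f_k = 6^k/k! (from e^(6x)) and g_k = 6^k (from 1/(1 - 6x)). So the Hadamard coefficient (f * g)_k = 6^k 6^k / k! = (36)^k / k!.
For k = 17: 36^17/17! = 286511799958070431838109696/355687428096000 = 11994027762626592768/14889875.

11994027762626592768/14889875


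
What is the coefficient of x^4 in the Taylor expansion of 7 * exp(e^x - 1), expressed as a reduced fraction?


exp(e^x - 1) = sum_{k>=0} Bell_k x^k / k!, where Bell_k is the k-th Bell number.
So the coefficient of x^4 is 7 * Bell_4 / 4!.
Computing: Bell_4 = 15 and 4! = 24, giving
7 * 15/24 = 35/8.

35/8


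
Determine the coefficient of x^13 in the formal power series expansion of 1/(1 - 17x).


The geometric series identity gives 1/(1 - c x) = sum_{k>=0} c^k x^k, so the coefficient of x^k is c^k.
Here c = 17 and k = 13.
Computing: 17^13 = 9904578032905937

9904578032905937


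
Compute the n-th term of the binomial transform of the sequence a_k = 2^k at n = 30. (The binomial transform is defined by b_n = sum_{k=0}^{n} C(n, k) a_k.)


With a_k = 2^k, b_n = sum_{k=0}^{n} C(n, k) 2^k = (1 + 2)^n by the binomial theorem.
For n = 30: (1 + 2)^30 = 3^30 = 205891132094649.

205891132094649


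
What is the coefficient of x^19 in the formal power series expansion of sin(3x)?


The Maclaurin series is sin(t) = sum_{k>=0} (-1)^k t^(2k+1) / (2k+1)!, so substituting t = 3x, only odd powers of x are nonzero, with coefficient of x^(2k+1) equal to (-1)^k 3^(2k+1) / (2k+1)!.
Write 19 = 2*9 + 1, giving the coefficient (-1)^9 * 3^19 / 19! = -1162261467/121645100408832000 = -177147/18540634112000.

-177147/18540634112000


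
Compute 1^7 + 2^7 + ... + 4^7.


This power sum has a closed form given by Faulhaber's formula
sum_{k=1}^{m} k^p = (1 / (p + 1)) * sum_{j=0}^{p} C(p + 1, j) B_j m^(p + 1 - j),
but for small m direct computation is fastest:
1 + 128 + 2187 + 16384 = 18700.

18700


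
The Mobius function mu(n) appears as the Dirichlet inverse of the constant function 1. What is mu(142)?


142 = 2 * 71 (all distinct primes).
mu(142) = (-1)^2 = 1

1


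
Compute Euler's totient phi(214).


phi(n) counts integers in [1, n] coprime to n. Using the multiplicative formula phi(n) = n * prod_{p | n} (1 - 1/p):
214 = 2 * 107, so
phi(214) = 214 * (1 - 1/2) * (1 - 1/107) = 106.

106


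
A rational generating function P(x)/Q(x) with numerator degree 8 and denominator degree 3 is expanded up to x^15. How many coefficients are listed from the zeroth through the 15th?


Expanding up to x^15 gives the coefficients for x^0, x^1, ..., x^15.
That is 15 + 1 = 16 coefficients in total.

16


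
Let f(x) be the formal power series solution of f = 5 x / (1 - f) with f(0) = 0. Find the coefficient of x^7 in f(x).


Apply Lagrange inversion: f = 5 x * phi(f) with phi(t) = 1/(1 - t), so
[x^n] f = 5^n * (1/n) [t^(n-1)] phi(t)^n = 5^n * (1/n) [t^(n-1)] (1 - t)^(-n) = 5^n * (1/n) C(2n - 2, n - 1) = 5^n * C_{n-1}.
For n = 7: C_6 = C(12, 6) / 7 = 924/7 = 132.
With the 5^7 = 78125 factor, the coefficient is 78125 * 132 = 10312500.

10312500


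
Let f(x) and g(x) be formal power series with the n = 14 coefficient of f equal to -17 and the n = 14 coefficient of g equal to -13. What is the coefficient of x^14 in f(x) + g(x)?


Addition of formal power series is termwise.
The coefficient of x^14 in f + g = -17 + -13
= -30

-30


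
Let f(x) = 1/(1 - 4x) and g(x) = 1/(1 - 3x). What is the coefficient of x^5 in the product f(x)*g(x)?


The coefficient of x^n in f*g is the Cauchy product: sum_{k=0}^{n} a^k * b^(n-k).
With a=4, b=3, n=5:
sum_{k=0}^{5} 4^k * 3^(5-k)
= 3367

3367


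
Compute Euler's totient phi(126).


phi(n) counts integers in [1, n] coprime to n. Using the multiplicative formula phi(n) = n * prod_{p | n} (1 - 1/p):
126 = 2 * 3^2 * 7, so
phi(126) = 126 * (1 - 1/2) * (1 - 1/3) * (1 - 1/7) = 36.

36


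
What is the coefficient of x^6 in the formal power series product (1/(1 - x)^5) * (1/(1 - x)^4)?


Combine the factors: (1/(1 - x)^5) * (1/(1 - x)^4) = 1/(1 - x)^9.
Then use 1/(1 - x)^r = sum_{k>=0} C(k + r - 1, r - 1) x^k with r = 9 and k = 6:
C(14, 8) = 3003.

3003


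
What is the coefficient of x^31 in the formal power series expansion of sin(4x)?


The Maclaurin series is sin(t) = sum_{k>=0} (-1)^k t^(2k+1) / (2k+1)!, so substituting t = 4x, only odd powers of x are nonzero, with coefficient of x^(2k+1) equal to (-1)^k 4^(2k+1) / (2k+1)!.
Write 31 = 2*15 + 1, giving the coefficient (-1)^15 * 4^31 / 31! = -4611686018427387904/8222838654177922817725562880000000 = -68719476736/122529844256906551386796875.

-68719476736/122529844256906551386796875


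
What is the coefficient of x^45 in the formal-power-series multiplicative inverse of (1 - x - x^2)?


Let the inverse be f(x) = sum_{k>=0} a_k x^k. From f(x) * (1 - x - x^2) = 1 and matching coefficients:
 x^0: a_0 = 1.
 x^1: a_1 - a_0 = 0, so a_1 = 1.
 x^k (k >= 2): a_k - a_{k-1} - a_{k-2} = 0, i.e. a_k = a_{k-1} + a_{k-2}.
This is the Fibonacci-type recurrence shifted so that a_0 = a_1 = 1.
Iterating: a_0=1, a_1=1, a_2=2, a_3=3, a_4=5, a_5=8, a_6=13, a_7=21, a_8=34, a_9=55, ...
a_45 = 1836311903.

1836311903


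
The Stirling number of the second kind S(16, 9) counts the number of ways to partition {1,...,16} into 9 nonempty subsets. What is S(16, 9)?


Using the explicit formula S(n,k) = (1/k!) sum_{j=0}^{k} (-1)^(k-j) C(k,j) j^n:
S(16, 9) = 820784250
Equivalently, S(n,k) is n! times the coefficient of x^n in the EGF (e^x - 1)^k / k!.

820784250


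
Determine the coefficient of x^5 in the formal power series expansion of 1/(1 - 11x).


The geometric series identity gives 1/(1 - c x) = sum_{k>=0} c^k x^k, so the coefficient of x^k is c^k.
Here c = 11 and k = 5.
Computing: 11^5 = 161051

161051


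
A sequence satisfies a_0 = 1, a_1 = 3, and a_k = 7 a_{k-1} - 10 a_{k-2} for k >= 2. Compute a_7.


The characteristic equation is t^2 - 7 t + 10 = 0, with roots r_1 = 5 and r_2 = 2 (so c_1 = r_1 + r_2, c_2 = -r_1 r_2 as required).
One can use the closed form a_n = A r_1^n + B r_2^n, but direct iteration is more reliable:
a_0 = 1, a_1 = 3, a_2 = 11, a_3 = 47, a_4 = 219, a_5 = 1063, a_6 = 5251, a_7 = 26127.
So a_7 = 26127.

26127


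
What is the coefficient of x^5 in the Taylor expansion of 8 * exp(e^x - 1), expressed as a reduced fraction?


exp(e^x - 1) = sum_{k>=0} Bell_k x^k / k!, where Bell_k is the k-th Bell number.
So the coefficient of x^5 is 8 * Bell_5 / 5!.
Computing: Bell_5 = 52 and 5! = 120, giving
8 * 52/120 = 52/15.

52/15


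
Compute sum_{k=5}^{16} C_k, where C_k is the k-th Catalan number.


C_5 through C_16: 42, 132, 429, 1430, 4862, 16796, 58786, 208012, 742900, 2674440, 9694845, 35357670
Sum = 42 + 132 + 429 + 1430 + 4862 + 16796 + 58786 + 208012 + 742900 + 2674440 + 9694845 + 35357670
= 48760344

48760344


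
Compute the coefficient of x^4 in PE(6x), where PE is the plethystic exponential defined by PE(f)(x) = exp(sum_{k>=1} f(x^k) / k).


With f(x) = 6x, the exponent is sum_{k>=1} 6 x^k / k = 6 * (-ln(1 - x)). Exponentiating:
PE(6x) = exp(-6 ln(1 - x)) = 1/(1 - x)^6.
By the negative binomial expansion, [x^n] 1/(1 - x)^6 = C(n + 5, 5).
For n = 4: C(9, 5) = 126.

126


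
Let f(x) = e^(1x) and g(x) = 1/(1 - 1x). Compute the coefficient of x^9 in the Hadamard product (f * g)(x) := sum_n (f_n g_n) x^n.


Expanding: f_k = 1^k/k! (from e^(1x)) and g_k = 1^k (from 1/(1 - 1x)). So the Hadamard coefficient (f * g)_k = 1^k 1^k / k! = (1)^k / k!.
For k = 9: 1^9/9! = 1/362880 = 1/362880.

1/362880


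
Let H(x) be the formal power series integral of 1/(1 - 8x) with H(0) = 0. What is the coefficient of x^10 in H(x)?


1/(1 - 8x) = sum_{k>=0} 8^k x^k. Integrating termwise with H(0) = 0:
H(x) = sum_{k>=0} 8^k x^(k+1) / (k+1) = sum_{m>=1} 8^(m-1) x^m / m.
For m = 10: 8^9/10 = 134217728/10 = 67108864/5.

67108864/5


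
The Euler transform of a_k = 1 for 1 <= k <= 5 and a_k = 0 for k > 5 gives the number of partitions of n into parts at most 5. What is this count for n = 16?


Partitions of 16 into parts at most 5:
Using generating function (1-x)^(-1)(1-x^2)^(-1)...(1-x^5)^(-1),
the coefficient of x^16 = 101

101


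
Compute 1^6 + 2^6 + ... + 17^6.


This power sum has a closed form given by Faulhaber's formula
sum_{k=1}^{m} k^p = (1 / (p + 1)) * sum_{j=0}^{p} C(p + 1, j) B_j m^(p + 1 - j),
but for small m direct computation is fastest:
1 + 64 + 729 + 4096 + 15625 + 46656 + 117649 + 262144 + 531441 + 1000000 + 1771561 + 2985984 + 4826809 + 7529536 + 11390625 + 16777216 + 24137569 = 71397705.

71397705


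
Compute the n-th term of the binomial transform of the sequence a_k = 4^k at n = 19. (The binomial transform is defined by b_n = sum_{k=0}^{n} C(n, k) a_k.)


With a_k = 4^k, b_n = sum_{k=0}^{n} C(n, k) 4^k = (1 + 4)^n by the binomial theorem.
For n = 19: (1 + 4)^19 = 5^19 = 19073486328125.

19073486328125


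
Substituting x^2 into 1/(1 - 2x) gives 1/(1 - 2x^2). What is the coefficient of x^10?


The coefficient of x^(2m) in 1/(1 - 2x^2) is 2^m.
With n = 10 = 2*5, the coefficient is 2^5 = 32.

32


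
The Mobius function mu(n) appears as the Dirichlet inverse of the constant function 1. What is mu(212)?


212 has a squared prime factor, so mu(212) = 0.
Factorization reveals a repeated prime.

0


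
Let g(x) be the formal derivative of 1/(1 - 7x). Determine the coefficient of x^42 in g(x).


Differentiate termwise: d/dx sum_{k>=0} 7^k x^k = sum_{k>=1} k 7^k x^(k-1) = sum_{j>=0} (j+1) 7^(j+1) x^j.
Equivalently, d/dx [1/(1 - 7x)] = 7/(1 - 7x)^2.
For j = 42: 43 * 7^43 = 43 * 2183814375991796599109312252753832343 = 93904018167647253761700426868414790749.

93904018167647253761700426868414790749


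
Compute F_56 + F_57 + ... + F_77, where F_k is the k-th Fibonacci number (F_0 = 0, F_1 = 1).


Use the identity sum_{k=0}^{N} F_k = F_{N+2} - 1 (which follows from F_{k+2} - F_{k+1} = F_k). Then
sum_{k=56}^{77} F_k = (F_{79} - 1) - (F_{57} - 1) = F_{79} - F_{57}.
Computing: F_{79} = 14472334024676221, F_{57} = 365435296162, so
Sum = 14472334024676221 - 365435296162 = 14471968589380059.

14471968589380059


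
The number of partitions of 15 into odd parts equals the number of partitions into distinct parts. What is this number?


Computing partitions of 15 into odd parts (1, 3, 5, ...):
Using the generating function prod_{k>=0} 1/(1-x^(2k+1)),
the count is 27

27


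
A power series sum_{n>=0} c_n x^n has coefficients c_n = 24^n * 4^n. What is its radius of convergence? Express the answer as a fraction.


By the root test (Cauchy-Hadamard), the radius is R = 1 / limsup_n |c_n|^(1/n).
Here |c_n|^(1/n) = (24^n * 4^n)^(1/n) = 24 * 4 = 96 for all n.
So R = 1/96 = 1/96.

1/96


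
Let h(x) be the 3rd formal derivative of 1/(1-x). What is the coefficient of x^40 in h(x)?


Differentiating 3 times: d^3/dx^3 [1/(1-x)] = 3!/(1-x)^4.
The expansion 1/(1-x)^4 = sum_{k>=0} C(k+3, 3) x^k, so the coefficient of x^n in 3!/(1-x)^4 is 3! * C(n+3, 3).
For n = 40: 6 * C(43, 3) = 6 * 12341 = 74046

74046


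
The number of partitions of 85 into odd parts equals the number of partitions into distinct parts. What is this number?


Computing partitions of 85 into odd parts (1, 3, 5, ...):
Using the generating function prod_{k>=0} 1/(1-x^(2k+1)),
the count is 121792

121792


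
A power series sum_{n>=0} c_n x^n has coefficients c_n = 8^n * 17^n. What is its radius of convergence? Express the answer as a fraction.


By the root test (Cauchy-Hadamard), the radius is R = 1 / limsup_n |c_n|^(1/n).
Here |c_n|^(1/n) = (8^n * 17^n)^(1/n) = 8 * 17 = 136 for all n.
So R = 1/136 = 1/136.

1/136


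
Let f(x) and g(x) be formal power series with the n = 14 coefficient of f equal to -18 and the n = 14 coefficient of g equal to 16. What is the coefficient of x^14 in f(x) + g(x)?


Addition of formal power series is termwise.
The coefficient of x^14 in f + g = -18 + 16
= -2

-2


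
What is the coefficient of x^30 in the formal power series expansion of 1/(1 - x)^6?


The negative binomial / multiset identity is
1/(1 - x)^r = sum_{k>=0} C(k + r - 1, r - 1) x^k.
Here r = 6 and k = 30, so the coefficient is
C(30 + 5, 5) = C(35, 5)
= 324632

324632


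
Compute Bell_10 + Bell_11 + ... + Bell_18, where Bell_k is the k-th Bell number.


Recall Bell_k counts set partitions of a k-set (with Bell_0 = 1 by convention).
Bell_10 through Bell_18: 115975, 678570, 4213597, 27644437, 190899322, 1382958545, 10480142147, 82864869804, 682076806159
Sum = 115975 + 678570 + 4213597 + 27644437 + 190899322 + 1382958545 + 10480142147 + 82864869804 + 682076806159 = 777028328556.

777028328556


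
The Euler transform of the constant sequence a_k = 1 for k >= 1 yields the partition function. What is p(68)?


The Euler transform converts the sequence a_k = 1 into the number of integer partitions.
Using the recurrence or dynamic programming:
p(68) = 3087735

3087735


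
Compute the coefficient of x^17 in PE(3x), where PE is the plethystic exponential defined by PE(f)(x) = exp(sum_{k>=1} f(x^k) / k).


With f(x) = 3x, the exponent is sum_{k>=1} 3 x^k / k = 3 * (-ln(1 - x)). Exponentiating:
PE(3x) = exp(-3 ln(1 - x)) = 1/(1 - x)^3.
By the negative binomial expansion, [x^n] 1/(1 - x)^3 = C(n + 2, 2).
For n = 17: C(19, 2) = 171.

171


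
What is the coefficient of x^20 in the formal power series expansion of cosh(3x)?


The Maclaurin series is cosh(t) = sum_{m>=0} t^(2m) / (2m)!, so substituting t = 3x, only even powers of x are nonzero, with coefficient of x^(2m) equal to 3^(2m) / (2m)!.
For x^20 the coefficient is 3^20/20! = 3486784401/2432902008176640000 = 531441/370812682240000.

531441/370812682240000


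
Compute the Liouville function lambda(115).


The Liouville function is lambda(k) = (-1)^Omega(k), where Omega(k) counts the prime factors of k with multiplicity.
Factoring: 115 = 5 * 23, so Omega(115) = 2.
lambda(115) = (-1)^2 = 1.

1


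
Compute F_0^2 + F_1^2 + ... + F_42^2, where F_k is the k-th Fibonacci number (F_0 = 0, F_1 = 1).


There is a standard identity sum_{k=0}^{N} F_k^2 = F_N * F_{N+1} (proved inductively from the telescoping relation F_k^2 = F_k F_{k+1} - F_{k-1} F_k). Then
sum_{k=0}^{42} F_k^2 = F_42 F_43 - F_0 F_0.
Computing: F_42 = 267914296, F_43 = 433494437.
Sum = 267914296 * 433494437 = 116139356908771352.

116139356908771352


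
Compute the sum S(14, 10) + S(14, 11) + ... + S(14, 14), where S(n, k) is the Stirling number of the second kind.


By definition, S(n, k) counts partitions of an n-set into exactly k nonempty blocks.
Computing row n = 14 for k = 10..14:
S(14, k): 752752, 66066, 3367, 91, 1
Sum = 822277.

822277


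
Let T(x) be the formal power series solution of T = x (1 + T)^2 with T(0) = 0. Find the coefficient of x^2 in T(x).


Apply the Lagrange inversion formula: if T = x * phi(T) with phi(t) = (1 + t)^2, then [x^n] T = (1/n) [t^(n-1)] phi(t)^n = (1/n) [t^(n-1)] (1 + t)^(2n) = (1/n) C(2n, n-1).
Using the identity C(2n, n-1) = C(2n, n) * n / (n+1), the unscaled factor equals C(2n, n) / (n+1) = C_n, the n-th Catalan number.
For n = 2: C_2 = C(4, 2) / 3 = 6/3 = 2 = 2.

2


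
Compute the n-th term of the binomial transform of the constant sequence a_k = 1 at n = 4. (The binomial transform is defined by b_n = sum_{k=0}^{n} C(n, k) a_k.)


With a_k = 1 for all k, b_n = sum_{k=0}^{n} C(n, k) = 2^n by the binomial theorem.
For n = 4: 2^4 = 16.

16


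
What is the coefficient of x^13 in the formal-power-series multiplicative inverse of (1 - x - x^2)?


Let the inverse be f(x) = sum_{k>=0} a_k x^k. From f(x) * (1 - x - x^2) = 1 and matching coefficients:
 x^0: a_0 = 1.
 x^1: a_1 - a_0 = 0, so a_1 = 1.
 x^k (k >= 2): a_k - a_{k-1} - a_{k-2} = 0, i.e. a_k = a_{k-1} + a_{k-2}.
This is the Fibonacci-type recurrence shifted so that a_0 = a_1 = 1.
Iterating: a_0=1, a_1=1, a_2=2, a_3=3, a_4=5, a_5=8, a_6=13, a_7=21, a_8=34, a_9=55, ...
a_13 = 377.

377


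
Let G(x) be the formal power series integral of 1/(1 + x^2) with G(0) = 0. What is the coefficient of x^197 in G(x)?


1/(1 + x^2) = sum_{j>=0} (-1)^j x^(2j). Integrating termwise with G(0) = 0:
G(x) = sum_{j>=0} (-1)^j x^(2j+1) / (2j+1) = arctan(x).
Only odd powers are nonzero. For x^197 write 197 = 2*98 + 1, giving
(-1)^98 / 197 = 1/197 = 1/197.

1/197


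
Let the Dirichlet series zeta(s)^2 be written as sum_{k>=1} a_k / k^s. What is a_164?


The Dirichlet convolution of the constant function 1 with itself gives (1 * 1)(k) = sum_{d | k} 1 = d(k), the number of positive divisors of k.
Since zeta(s) = sum_{k>=1} 1/k^s, we have zeta(s)^2 = sum_{k>=1} d(k)/k^s, so a_k = d(k).
For k = 164: the divisors are 1, 2, 4, 41, 82, 164.
Count = 6.

6


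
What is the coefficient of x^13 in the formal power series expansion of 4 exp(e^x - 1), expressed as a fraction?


exp(e^x - 1) is the exponential generating function for the Bell numbers Bell_k: exp(e^x - 1) = sum_{k>=0} Bell_k x^k / k!.
So the coefficient of x^13 in 4 exp(e^x - 1) is 4 Bell_13 / 13!.
Computing: Bell_13 = 27644437 and 13! = 6227020800, giving
4 * 27644437/6227020800 = 27644437/1556755200.

27644437/1556755200


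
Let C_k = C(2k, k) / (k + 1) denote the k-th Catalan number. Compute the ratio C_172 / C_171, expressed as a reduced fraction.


Using C_k = (2k)! / (k! (k+1)!), the ratio C_{k+1}/C_k simplifies to
C_{k+1}/C_k = [(2k+2)! / ((k+1)! (k+2)!)] * [k! (k+1)! / (2k)!]
 = (2k+2)(2k+1) / ((k+1)(k+2)) = 2(2k+1) / (k+2).
For k = 171: 2(2*171 + 1) / (171 + 2) = 686/173 = 686/173.

686/173


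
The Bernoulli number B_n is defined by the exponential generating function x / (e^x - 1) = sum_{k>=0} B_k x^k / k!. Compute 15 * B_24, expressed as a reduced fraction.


Bernoulli numbers can also be computed recursively via B_0 = 1 and sum_{j=0}^{m} C(m+1, j) B_j = 0 for m >= 1. Odd-index Bernoulli numbers vanish for k >= 3.
Computing B_24 = -236364091/2730, so 15 * B_24 = 15 * -236364091/2730 = -236364091/182.

-236364091/182


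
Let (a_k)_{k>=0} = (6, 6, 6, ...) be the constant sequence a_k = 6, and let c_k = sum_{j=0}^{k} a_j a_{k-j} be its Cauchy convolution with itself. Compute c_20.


Since a_j = 6 for all j >= 0, the convolution sum becomes
c_k = sum_{j=0}^{k} 6 * 6 = 36 * (k + 1).
Equivalently, the generating function of (a_k) is 6/(1 - x) and its square is 36/(1 - x)^2 = sum_{k>=0} 36(k + 1) x^k.
For k = 20: 36 * 21 = 756.

756


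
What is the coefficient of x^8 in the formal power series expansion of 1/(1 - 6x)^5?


The general identity 1/(1 - c x)^r = sum_{k>=0} c^k C(k + r - 1, r - 1) x^k follows by substituting y = c x into 1/(1 - y)^r = sum_{k>=0} C(k + r - 1, r - 1) y^k.
For c = 6, r = 5, k = 8:
6^8 * C(12, 4) = 1679616 * 495 = 831409920.

831409920


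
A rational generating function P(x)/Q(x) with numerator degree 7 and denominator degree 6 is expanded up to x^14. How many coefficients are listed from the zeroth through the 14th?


Expanding up to x^14 gives the coefficients for x^0, x^1, ..., x^14.
That is 14 + 1 = 15 coefficients in total.

15


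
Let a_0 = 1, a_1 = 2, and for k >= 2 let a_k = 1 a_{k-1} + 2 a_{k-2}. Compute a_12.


Iterating the recurrence forward:
a_0 = 1
a_1 = 2
a_2 = 1*2 + 2*1 = 4
a_3 = 1*4 + 2*2 = 8
a_4 = 1*8 + 2*4 = 16
a_5 = 1*16 + 2*8 = 32
a_6 = 1*32 + 2*16 = 64
a_7 = 1*64 + 2*32 = 128
a_8 = 1*128 + 2*64 = 256
a_9 = 1*256 + 2*128 = 512
a_10 = 1*512 + 2*256 = 1024
a_11 = 1*1024 + 2*512 = 2048
a_12 = 1*2048 + 2*1024 = 4096
So a_12 = 4096.

4096


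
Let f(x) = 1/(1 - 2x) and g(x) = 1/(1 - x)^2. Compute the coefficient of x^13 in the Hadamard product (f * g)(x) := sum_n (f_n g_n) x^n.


f has coefficients f_k = 2^k. For g = 1/(1 - x)^2 the coefficient is g_k = C(k + 1, 1) = k + 1. The Hadamard coefficient is (f * g)_k = 2^k * (k + 1).
For k = 13: 2^13 * 14 = 8192 * 14 = 114688.

114688


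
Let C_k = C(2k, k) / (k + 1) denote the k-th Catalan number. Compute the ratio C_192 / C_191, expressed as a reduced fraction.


Using C_k = (2k)! / (k! (k+1)!), the ratio C_{k+1}/C_k simplifies to
C_{k+1}/C_k = [(2k+2)! / ((k+1)! (k+2)!)] * [k! (k+1)! / (2k)!]
 = (2k+2)(2k+1) / ((k+1)(k+2)) = 2(2k+1) / (k+2).
For k = 191: 2(2*191 + 1) / (191 + 2) = 766/193 = 766/193.

766/193


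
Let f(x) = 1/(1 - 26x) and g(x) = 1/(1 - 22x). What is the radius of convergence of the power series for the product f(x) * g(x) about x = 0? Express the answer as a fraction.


The radius of 1/(1 - 26x) is 1/26 (nearest singularity at x = 1/26), and the radius of 1/(1 - 22x) is 1/22.
The product f(x)*g(x) = 1/((1 - 26x)(1 - 22x)) has singularities at both 1/26 and 1/22, so its radius of convergence is the distance to the nearest one:
min(1/26, 1/22) = 1/26.

1/26


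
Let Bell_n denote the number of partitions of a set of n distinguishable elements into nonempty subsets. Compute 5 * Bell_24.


Bell_24 can be computed from the Bell triangle or from Dobinski's identity Bell_n = (1/e) * sum_{k>=0} k^n / k!.
Computing Bell_24 = 445958869294805289.
Then 5 * 445958869294805289 = 2229794346474026445.

2229794346474026445


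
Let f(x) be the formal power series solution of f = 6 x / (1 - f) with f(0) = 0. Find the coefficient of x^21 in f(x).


Apply Lagrange inversion: f = 6 x * phi(f) with phi(t) = 1/(1 - t), so
[x^n] f = 6^n * (1/n) [t^(n-1)] phi(t)^n = 6^n * (1/n) [t^(n-1)] (1 - t)^(-n) = 6^n * (1/n) C(2n - 2, n - 1) = 6^n * C_{n-1}.
For n = 21: C_20 = C(40, 20) / 21 = 137846528820/21 = 6564120420.
With the 6^21 = 21936950640377856 factor, the coefficient is 21936950640377856 * 6564120420 = 143996785651036361085419520.

143996785651036361085419520


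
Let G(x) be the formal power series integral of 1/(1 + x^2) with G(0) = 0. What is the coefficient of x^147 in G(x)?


1/(1 + x^2) = sum_{j>=0} (-1)^j x^(2j). Integrating termwise with G(0) = 0:
G(x) = sum_{j>=0} (-1)^j x^(2j+1) / (2j+1) = arctan(x).
Only odd powers are nonzero. For x^147 write 147 = 2*73 + 1, giving
(-1)^73 / 147 = -1/147 = -1/147.

-1/147


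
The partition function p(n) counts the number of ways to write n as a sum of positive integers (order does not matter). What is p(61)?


Using the generating function prod_{k>=1} 1/(1-x^k), we compute p(61).
By dynamic programming over parts 1 through 61:
p(61) = 1121505

1121505


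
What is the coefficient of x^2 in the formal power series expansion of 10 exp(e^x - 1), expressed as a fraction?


exp(e^x - 1) is the exponential generating function for the Bell numbers Bell_k: exp(e^x - 1) = sum_{k>=0} Bell_k x^k / k!.
So the coefficient of x^2 in 10 exp(e^x - 1) is 10 Bell_2 / 2!.
Computing: Bell_2 = 2 and 2! = 2, giving
10 * 2/2 = 10.

10


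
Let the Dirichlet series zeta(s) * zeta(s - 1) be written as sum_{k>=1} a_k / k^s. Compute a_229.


Convolution gives a_k = sum_{d | k} d * 1 = sum_{d | k} d = sigma(k), the sum of positive divisors of k.
For k = 229, the divisors are 1, 229, so
sigma(229) = 1 + 229 = 230.

230


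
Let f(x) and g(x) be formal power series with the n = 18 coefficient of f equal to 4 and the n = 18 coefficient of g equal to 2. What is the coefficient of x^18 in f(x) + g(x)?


Addition of formal power series is termwise.
The coefficient of x^18 in f + g = 4 + 2
= 6

6


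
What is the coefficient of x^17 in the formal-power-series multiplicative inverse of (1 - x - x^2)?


Let the inverse be f(x) = sum_{k>=0} a_k x^k. From f(x) * (1 - x - x^2) = 1 and matching coefficients:
 x^0: a_0 = 1.
 x^1: a_1 - a_0 = 0, so a_1 = 1.
 x^k (k >= 2): a_k - a_{k-1} - a_{k-2} = 0, i.e. a_k = a_{k-1} + a_{k-2}.
This is the Fibonacci-type recurrence shifted so that a_0 = a_1 = 1.
Iterating: a_0=1, a_1=1, a_2=2, a_3=3, a_4=5, a_5=8, a_6=13, a_7=21, a_8=34, a_9=55, ...
a_17 = 2584.

2584


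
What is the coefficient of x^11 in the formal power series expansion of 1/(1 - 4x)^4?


The general identity 1/(1 - c x)^r = sum_{k>=0} c^k C(k + r - 1, r - 1) x^k follows by substituting y = c x into 1/(1 - y)^r = sum_{k>=0} C(k + r - 1, r - 1) y^k.
For c = 4, r = 4, k = 11:
4^11 * C(14, 3) = 4194304 * 364 = 1526726656.

1526726656


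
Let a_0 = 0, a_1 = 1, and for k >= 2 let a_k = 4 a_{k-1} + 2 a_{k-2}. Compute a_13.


Iterating the recurrence forward:
a_0 = 0
a_1 = 1
a_2 = 4*1 + 2*0 = 4
a_3 = 4*4 + 2*1 = 18
a_4 = 4*18 + 2*4 = 80
a_5 = 4*80 + 2*18 = 356
a_6 = 4*356 + 2*80 = 1584
a_7 = 4*1584 + 2*356 = 7048
a_8 = 4*7048 + 2*1584 = 31360
a_9 = 4*31360 + 2*7048 = 139536
a_10 = 4*139536 + 2*31360 = 620864
a_11 = 4*620864 + 2*139536 = 2762528
a_12 = 4*2762528 + 2*620864 = 12291840
a_13 = 4*12291840 + 2*2762528 = 54692416
So a_13 = 54692416.

54692416


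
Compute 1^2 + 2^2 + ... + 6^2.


This power sum has a closed form given by Faulhaber's formula
sum_{k=1}^{m} k^p = (1 / (p + 1)) * sum_{j=0}^{p} C(p + 1, j) B_j m^(p + 1 - j),
but for small m direct computation is fastest:
1 + 4 + 9 + 16 + 25 + 36 = 91.

91


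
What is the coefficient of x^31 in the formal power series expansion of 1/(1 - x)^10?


The negative binomial / multiset identity is
1/(1 - x)^r = sum_{k>=0} C(k + r - 1, r - 1) x^k.
Here r = 10 and k = 31, so the coefficient is
C(31 + 9, 9) = C(40, 9)
= 273438880

273438880


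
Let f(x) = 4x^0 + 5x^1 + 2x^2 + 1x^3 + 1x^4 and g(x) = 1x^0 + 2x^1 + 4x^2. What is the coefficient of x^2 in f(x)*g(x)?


Cauchy product at x^2:
4*4 + 5*2 + 2*1
= 28

28


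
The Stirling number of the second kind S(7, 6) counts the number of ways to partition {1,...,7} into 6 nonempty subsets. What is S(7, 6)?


Using the explicit formula S(n,k) = (1/k!) sum_{j=0}^{k} (-1)^(k-j) C(k,j) j^n:
S(7, 6) = 21
Equivalently, S(n,k) is n! times the coefficient of x^n in the EGF (e^x - 1)^k / k!.

21


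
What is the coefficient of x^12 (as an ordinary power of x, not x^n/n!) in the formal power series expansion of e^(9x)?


The exponential series is e^y = sum_{k>=0} y^k / k!. Substituting y = 9x gives
e^(9x) = sum_{k>=0} 9^k x^k / k!.
So the coefficient of x^n is a^n/n! with a = 9, n = 12:
9^12 / 12! = 282429536481/479001600 = 1162261467/1971200

1162261467/1971200


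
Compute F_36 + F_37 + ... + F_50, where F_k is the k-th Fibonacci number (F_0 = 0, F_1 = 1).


Use the identity sum_{k=0}^{N} F_k = F_{N+2} - 1 (which follows from F_{k+2} - F_{k+1} = F_k). Then
sum_{k=36}^{50} F_k = (F_{52} - 1) - (F_{37} - 1) = F_{52} - F_{37}.
Computing: F_{52} = 32951280099, F_{37} = 24157817, so
Sum = 32951280099 - 24157817 = 32927122282.

32927122282


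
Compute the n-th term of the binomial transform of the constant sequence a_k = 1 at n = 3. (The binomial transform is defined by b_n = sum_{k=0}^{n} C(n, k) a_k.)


With a_k = 1 for all k, b_n = sum_{k=0}^{n} C(n, k) = 2^n by the binomial theorem.
For n = 3: 2^3 = 8.

8
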